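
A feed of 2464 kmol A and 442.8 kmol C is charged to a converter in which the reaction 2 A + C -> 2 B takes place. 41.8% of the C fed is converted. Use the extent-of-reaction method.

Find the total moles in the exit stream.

2720 kmol

C reacted = 0.418 × 442.8 = 185.1 kmol; ν_C = −1, so ξ = 185.1/1 = 185.1 kmol.
Outlet amounts (n = n₀ + ν ξ):
  A: 2464 − 2(185.1) = 2094
  C: 442.8 − 1(185.1) = 257.7
  B: 0 + 2(185.1) = 370.2
Total out = 2094 + 257.7 + 370.2 = 2722 kmol.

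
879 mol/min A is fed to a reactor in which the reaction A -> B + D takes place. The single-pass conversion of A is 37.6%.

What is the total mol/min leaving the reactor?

A reacted = 0.376 × 879 = 330.5 mol/min; ν_A = −1, so ξ = 330.5/1 = 330.5 mol/min.
Outlet amounts (n = n₀ + ν ξ):
  A: 879 − 1(330.5) = 548.5
  B: 0 + 1(330.5) = 330.5
  D: 0 + 1(330.5) = 330.5
Total out = 548.5 + 330.5 + 330.5 = 1210 mol/min.

1210 mol/min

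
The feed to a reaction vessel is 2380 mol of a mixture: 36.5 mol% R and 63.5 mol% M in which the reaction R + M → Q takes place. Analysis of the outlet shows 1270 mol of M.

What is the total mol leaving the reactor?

For M: n = n₀ − 1ξ → 1270 = 1511 − 1ξ, giving ξ = 241.3 mol.
Outlet amounts (n = n₀ + ν ξ):
  R: 868.7 − 1(241.3) = 627.4
  M: 1511 − 1(241.3) = 1270
  Q: 0 + 1(241.3) = 241.3
Total out = 627.4 + 1270 + 241.3 = 2139 mol.

2140 mol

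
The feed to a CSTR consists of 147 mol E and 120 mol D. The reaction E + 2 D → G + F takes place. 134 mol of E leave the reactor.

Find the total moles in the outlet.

254 mol

For E: n = n₀ − 1ξ → 134 = 147 − 1ξ, giving ξ = 13 mol.
Outlet amounts (n = n₀ + ν ξ):
  E: 147 − 1(13) = 134
  D: 120 − 2(13) = 94
  G: 0 + 1(13) = 13
  F: 0 + 1(13) = 13
Total out = 134 + 94 + 13 + 13 = 254 mol.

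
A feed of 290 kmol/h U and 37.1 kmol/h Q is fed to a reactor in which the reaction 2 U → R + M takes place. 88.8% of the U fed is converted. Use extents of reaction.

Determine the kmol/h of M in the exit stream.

U reacted = 0.888 × 290 = 257.5 kmol/h; ν_U = −2, so ξ = 257.5/2 = 128.8 kmol/h.
Outlet amounts (n = n₀ + ν ξ):
  U: 290 − 2(128.8) = 32.48
  R: 0 + 1(128.8) = 128.8
  M: 0 + 1(128.8) = 128.8
  Q: 37.1 (inert)

129 kmol/h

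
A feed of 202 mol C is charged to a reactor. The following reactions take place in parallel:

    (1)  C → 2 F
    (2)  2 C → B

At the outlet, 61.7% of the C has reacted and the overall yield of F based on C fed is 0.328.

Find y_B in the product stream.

Yield of F: 2ξ₁ / 202 = 0.328 → ξ₁ = 33.13 mol.
Conversion of C: 1ξ₁ + 2ξ₂ = 0.617 × 202 = 124.6 → ξ₂ = 45.75 mol.
Outlet amounts (n = n₀ + Σ ν·ξ):
  C: 202 − 1(33.13) − 2(45.75) = 77.37
  F: 0 + 2(33.13) = 66.26
  B: 0 + 1(45.75) = 45.75
Total out = 189.4 mol; y_B = 45.75 / 189.4 = 0.2416.

0.242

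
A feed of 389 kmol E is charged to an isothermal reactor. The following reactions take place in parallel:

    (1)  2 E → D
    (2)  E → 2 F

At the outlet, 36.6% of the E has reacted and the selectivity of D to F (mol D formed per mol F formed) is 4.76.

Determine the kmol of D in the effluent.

67.6 kmol

Conversion of E: E consumed = 0.366 × 389 = 142.4 kmol = 2ξ₁ + 1ξ₂.
Selectivity: 1ξ₁ / (2ξ₂) = 4.76 → ξ₁ = 9.52 ξ₂.
Substitute: (2·9.52 + 1) ξ₂ = 142.4 → ξ₂ = 7.104 kmol, ξ₁ = 67.63 kmol.
Outlet amounts (n = n₀ + Σ ν·ξ):
  E: 389 − 2(67.63) − 1(7.104) = 246.6
  D: 0 + 1(67.63) = 67.63
  F: 0 + 2(7.104) = 14.21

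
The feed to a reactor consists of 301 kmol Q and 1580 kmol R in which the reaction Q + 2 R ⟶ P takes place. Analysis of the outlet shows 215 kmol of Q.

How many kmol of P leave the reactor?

For Q: n = n₀ − 1ξ → 215 = 301 − 1ξ, giving ξ = 86 kmol.
Outlet amounts (n = n₀ + ν ξ):
  Q: 301 − 1(86) = 215
  R: 1580 − 2(86) = 1408
  P: 0 + 1(86) = 86

86 kmol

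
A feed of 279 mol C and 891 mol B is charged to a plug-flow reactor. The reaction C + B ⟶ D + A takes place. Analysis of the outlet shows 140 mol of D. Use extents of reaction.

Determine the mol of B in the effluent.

For D: n = n₀ + 1ξ → 140 = 0 + 1ξ, giving ξ = 140 mol.
Outlet amounts (n = n₀ + ν ξ):
  C: 279 − 1(140) = 139
  B: 891 − 1(140) = 751
  D: 0 + 1(140) = 140
  A: 0 + 1(140) = 140

751 mol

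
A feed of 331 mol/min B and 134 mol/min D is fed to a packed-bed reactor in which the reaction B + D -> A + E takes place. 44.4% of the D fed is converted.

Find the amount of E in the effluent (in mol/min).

D reacted = 0.444 × 134 = 59.5 mol/min; ν_D = −1, so ξ = 59.5/1 = 59.5 mol/min.
Outlet amounts (n = n₀ + ν ξ):
  B: 331 − 1(59.5) = 271.5
  D: 134 − 1(59.5) = 74.5
  A: 0 + 1(59.5) = 59.5
  E: 0 + 1(59.5) = 59.5

59.5 mol/min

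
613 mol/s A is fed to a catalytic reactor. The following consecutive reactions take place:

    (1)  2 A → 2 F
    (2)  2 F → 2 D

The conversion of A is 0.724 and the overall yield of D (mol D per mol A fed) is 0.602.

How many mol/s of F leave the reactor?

Conversion of A: A consumed = 2ξ₁ = 0.724 × 613 → ξ₁ = 221.9 mol/s.
Yield of D: 2ξ₂ / 613 = 0.602 → ξ₂ = 184.5 mol/s.
Outlet amounts (n = n₀ + Σ ν·ξ):
  A: 613 − 2(221.9) = 169.2
  F: 0 + 2(221.9) − 2(184.5) = 74.79
  D: 0 + 2(184.5) = 369

74.8 mol/s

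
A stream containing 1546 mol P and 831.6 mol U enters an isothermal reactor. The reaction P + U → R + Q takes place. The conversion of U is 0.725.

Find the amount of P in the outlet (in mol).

943 mol

U reacted = 0.725 × 831.6 = 602.9 mol; ν_U = −1, so ξ = 602.9/1 = 602.9 mol.
Outlet amounts (n = n₀ + ν ξ):
  P: 1546 − 1(602.9) = 943.1
  U: 831.6 − 1(602.9) = 228.7
  R: 0 + 1(602.9) = 602.9
  Q: 0 + 1(602.9) = 602.9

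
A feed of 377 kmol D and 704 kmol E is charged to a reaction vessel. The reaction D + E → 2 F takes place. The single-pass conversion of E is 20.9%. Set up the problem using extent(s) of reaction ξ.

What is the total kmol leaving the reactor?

E reacted = 0.209 × 704 = 147.1 kmol; ν_E = −1, so ξ = 147.1/1 = 147.1 kmol.
Outlet amounts (n = n₀ + ν ξ):
  D: 377 − 1(147.1) = 229.9
  E: 704 − 1(147.1) = 556.9
  F: 0 + 2(147.1) = 294.3
Total out = 229.9 + 556.9 + 294.3 = 1081 kmol.

1080 kmol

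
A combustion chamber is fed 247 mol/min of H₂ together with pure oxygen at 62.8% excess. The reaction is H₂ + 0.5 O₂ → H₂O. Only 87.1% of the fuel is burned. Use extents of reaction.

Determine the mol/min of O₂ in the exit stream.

93.5 mol/min

Stoichiometric O₂ = 0.5 × 247 = 123.5 mol/min; O₂ fed = 123.5 × 1.628 = 201.1 mol/min.
Fuel reacted = 0.871 × 247 → ξ = 215.1 mol/min.
Outlet (n = n₀ + ν ξ):
  H₂: 247 − 1(215.1) = 31.86
  O₂: 201.1 − 0.5(215.1) = 93.49
  H₂O: 0 + 1(215.1) = 215.1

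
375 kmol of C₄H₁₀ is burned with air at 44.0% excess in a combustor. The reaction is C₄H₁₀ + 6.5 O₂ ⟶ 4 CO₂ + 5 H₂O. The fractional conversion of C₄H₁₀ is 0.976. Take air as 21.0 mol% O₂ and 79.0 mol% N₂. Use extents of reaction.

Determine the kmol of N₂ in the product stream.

Stoichiometric O₂ = 6.5 × 375 = 2438 kmol; O₂ fed = 2438 × 1.440 = 3510 kmol.
N₂ fed = 3510 × 79/21 = 13200 kmol.
Fuel reacted = 0.976 × 375 → ξ = 366 kmol.
Outlet (n = n₀ + ν ξ):
  C₄H₁₀: 375 − 1(366) = 9
  O₂: 3510 − 6.5(366) = 1131
  N₂: 13200 (inert)
  CO₂: 0 + 4(366) = 1464
  H₂O: 0 + 5(366) = 1830

13200 kmol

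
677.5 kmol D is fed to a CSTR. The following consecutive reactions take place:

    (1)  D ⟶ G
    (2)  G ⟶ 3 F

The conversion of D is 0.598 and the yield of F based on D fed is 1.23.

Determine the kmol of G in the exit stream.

Conversion of D: D consumed = 1ξ₁ = 0.598 × 677.5 → ξ₁ = 405.1 kmol.
Yield of F: 3ξ₂ / 677.5 = 1.23 → ξ₂ = 277.8 kmol.
Outlet amounts (n = n₀ + Σ ν·ξ):
  D: 677.5 − 1(405.1) = 272.4
  G: 0 + 1(405.1) − 1(277.8) = 127.4
  F: 0 + 3(277.8) = 833.3

127 kmol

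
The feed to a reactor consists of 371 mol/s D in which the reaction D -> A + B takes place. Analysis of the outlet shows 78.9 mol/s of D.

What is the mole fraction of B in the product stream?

For D: n = n₀ − 1ξ → 78.9 = 371 − 1ξ, giving ξ = 292.1 mol/s.
Outlet amounts (n = n₀ + ν ξ):
  D: 371 − 1(292.1) = 78.9
  A: 0 + 1(292.1) = 292.1
  B: 0 + 1(292.1) = 292.1
Total out = 663.1 mol/s; y_B = 292.1 / 663.1 = 0.4405.

0.441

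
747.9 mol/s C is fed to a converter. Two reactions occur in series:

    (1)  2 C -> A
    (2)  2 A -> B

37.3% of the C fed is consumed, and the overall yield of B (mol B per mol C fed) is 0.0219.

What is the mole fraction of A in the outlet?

Conversion of C: C consumed = 2ξ₁ = 0.373 × 747.9 → ξ₁ = 139.5 mol/s.
Yield of B: 1ξ₂ / 747.9 = 0.0219 → ξ₂ = 16.38 mol/s.
Outlet amounts (n = n₀ + Σ ν·ξ):
  C: 747.9 − 2(139.5) = 468.9
  A: 0 + 1(139.5) − 2(16.38) = 106.7
  B: 0 + 1(16.38) = 16.38
Total out = 592 mol/s; y_A = 106.7 / 592 = 0.1803.

0.18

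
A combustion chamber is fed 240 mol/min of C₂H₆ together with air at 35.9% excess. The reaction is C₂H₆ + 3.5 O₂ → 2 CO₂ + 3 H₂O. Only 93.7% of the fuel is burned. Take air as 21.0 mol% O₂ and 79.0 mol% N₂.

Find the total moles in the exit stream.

Stoichiometric O₂ = 3.5 × 240 = 840 mol/min; O₂ fed = 840 × 1.359 = 1142 mol/min.
N₂ fed = 1142 × 79/21 = 4294 mol/min.
Fuel reacted = 0.937 × 240 → ξ = 224.9 mol/min.
Outlet (n = n₀ + ν ξ):
  C₂H₆: 240 − 1(224.9) = 15.12
  O₂: 1142 − 3.5(224.9) = 354.5
  N₂: 4294 (inert)
  CO₂: 0 + 2(224.9) = 449.8
  H₂O: 0 + 3(224.9) = 674.6
Total out = 15.12 + 354.5 + 4294 + 449.8 + 674.6 = 5788 mol/min.

5790 mol/min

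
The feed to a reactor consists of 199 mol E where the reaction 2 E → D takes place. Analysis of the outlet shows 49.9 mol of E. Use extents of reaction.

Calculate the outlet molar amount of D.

74.5 mol

For E: n = n₀ − 2ξ → 49.9 = 199 − 2ξ, giving ξ = 74.55 mol.
Outlet amounts (n = n₀ + ν ξ):
  E: 199 − 2(74.55) = 49.9
  D: 0 + 1(74.55) = 74.55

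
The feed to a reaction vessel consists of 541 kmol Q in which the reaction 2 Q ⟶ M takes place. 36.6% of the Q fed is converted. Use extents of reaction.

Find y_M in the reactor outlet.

Q reacted = 0.366 × 541 = 198 kmol; ν_Q = −2, so ξ = 198/2 = 99 kmol.
Outlet amounts (n = n₀ + ν ξ):
  Q: 541 − 2(99) = 343
  M: 0 + 1(99) = 99
Total out = 442 kmol; y_M = 99 / 442 = 0.224.

0.224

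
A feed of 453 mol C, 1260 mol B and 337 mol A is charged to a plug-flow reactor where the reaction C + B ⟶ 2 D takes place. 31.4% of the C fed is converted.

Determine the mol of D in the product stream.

C reacted = 0.314 × 453 = 142.2 mol; ν_C = −1, so ξ = 142.2/1 = 142.2 mol.
Outlet amounts (n = n₀ + ν ξ):
  C: 453 − 1(142.2) = 310.8
  B: 1260 − 1(142.2) = 1118
  D: 0 + 2(142.2) = 284.5
  A: 337 (inert)

284 mol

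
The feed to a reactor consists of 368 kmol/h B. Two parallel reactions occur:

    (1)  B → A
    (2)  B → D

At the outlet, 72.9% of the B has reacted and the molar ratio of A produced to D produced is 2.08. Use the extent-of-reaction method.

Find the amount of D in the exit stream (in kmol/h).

87.1 kmol/h

Conversion of B: B consumed = 0.729 × 368 = 268.3 kmol/h = 1ξ₁ + 1ξ₂.
Selectivity: 1ξ₁ / (1ξ₂) = 2.08 → ξ₁ = 2.08 ξ₂.
Substitute: (1·2.08 + 1) ξ₂ = 268.3 → ξ₂ = 87.1 kmol/h, ξ₁ = 181.2 kmol/h.
Outlet amounts (n = n₀ + Σ ν·ξ):
  B: 368 − 1(181.2) − 1(87.1) = 99.73
  A: 0 + 1(181.2) = 181.2
  D: 0 + 1(87.1) = 87.1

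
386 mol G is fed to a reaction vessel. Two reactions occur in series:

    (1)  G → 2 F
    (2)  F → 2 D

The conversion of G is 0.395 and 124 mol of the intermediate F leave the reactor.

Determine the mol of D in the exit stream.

362 mol

Conversion of G: G consumed = 1ξ₁ = 0.395 × 386 → ξ₁ = 152.5 mol.
F balance: n_F = 0 + 2ξ₁ − 1ξ₂ = 124 → ξ₂ = (2·152.5 − 124)/1 = 180.9 mol.
Outlet amounts (n = n₀ + Σ ν·ξ):
  G: 386 − 1(152.5) = 233.5
  F: 0 + 2(152.5) − 1(180.9) = 124
  D: 0 + 2(180.9) = 361.9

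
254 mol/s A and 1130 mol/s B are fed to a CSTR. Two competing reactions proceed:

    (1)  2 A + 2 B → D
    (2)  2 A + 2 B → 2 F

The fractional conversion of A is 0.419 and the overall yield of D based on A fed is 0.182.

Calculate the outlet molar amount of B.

Yield of D: 1ξ₁ / 254 = 0.182 → ξ₁ = 46.23 mol/s.
Conversion of A: 2ξ₁ + 2ξ₂ = 0.419 × 254 = 106.4 → ξ₂ = 6.985 mol/s.
Outlet amounts (n = n₀ + Σ ν·ξ):
  A: 254 − 2(46.23) − 2(6.985) = 147.6
  B: 1130 − 2(46.23) − 2(6.985) = 1024
  D: 0 + 1(46.23) = 46.23
  F: 0 + 2(6.985) = 13.97

1020 mol/s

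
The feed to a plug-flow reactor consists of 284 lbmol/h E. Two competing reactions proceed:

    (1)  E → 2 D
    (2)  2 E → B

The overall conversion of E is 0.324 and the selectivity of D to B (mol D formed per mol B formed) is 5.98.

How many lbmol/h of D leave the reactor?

110 lbmol/h

Conversion of E: E consumed = 0.324 × 284 = 92.02 lbmol/h = 1ξ₁ + 2ξ₂.
Selectivity: 2ξ₁ / (1ξ₂) = 5.98 → ξ₁ = 2.99 ξ₂.
Substitute: (1·2.99 + 2) ξ₂ = 92.02 → ξ₂ = 18.44 lbmol/h, ξ₁ = 55.14 lbmol/h.
Outlet amounts (n = n₀ + Σ ν·ξ):
  E: 284 − 1(55.14) − 2(18.44) = 192
  D: 0 + 2(55.14) = 110.3
  B: 0 + 1(18.44) = 18.44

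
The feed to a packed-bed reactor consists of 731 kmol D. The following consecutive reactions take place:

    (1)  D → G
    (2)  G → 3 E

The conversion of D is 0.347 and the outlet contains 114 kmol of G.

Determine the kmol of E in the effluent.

Conversion of D: D consumed = 1ξ₁ = 0.347 × 731 → ξ₁ = 253.7 kmol.
G balance: n_G = 0 + 1ξ₁ − 1ξ₂ = 114 → ξ₂ = (1·253.7 − 114)/1 = 139.7 kmol.
Outlet amounts (n = n₀ + Σ ν·ξ):
  D: 731 − 1(253.7) = 477.3
  G: 0 + 1(253.7) − 1(139.7) = 114
  E: 0 + 3(139.7) = 419

419 kmol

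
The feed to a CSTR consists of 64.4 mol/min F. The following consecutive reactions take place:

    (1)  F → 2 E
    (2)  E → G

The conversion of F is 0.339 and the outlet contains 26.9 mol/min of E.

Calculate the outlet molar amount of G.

16.8 mol/min

Conversion of F: F consumed = 1ξ₁ = 0.339 × 64.4 → ξ₁ = 21.83 mol/min.
E balance: n_E = 0 + 2ξ₁ − 1ξ₂ = 26.9 → ξ₂ = (2·21.83 − 26.9)/1 = 16.76 mol/min.
Outlet amounts (n = n₀ + Σ ν·ξ):
  F: 64.4 − 1(21.83) = 42.57
  E: 0 + 2(21.83) − 1(16.76) = 26.9
  G: 0 + 1(16.76) = 16.76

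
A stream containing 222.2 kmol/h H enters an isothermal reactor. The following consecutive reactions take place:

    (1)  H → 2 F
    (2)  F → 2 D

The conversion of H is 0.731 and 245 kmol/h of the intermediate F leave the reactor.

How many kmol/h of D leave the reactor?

Conversion of H: H consumed = 1ξ₁ = 0.731 × 222.2 → ξ₁ = 162.4 kmol/h.
F balance: n_F = 0 + 2ξ₁ − 1ξ₂ = 245 → ξ₂ = (2·162.4 − 245)/1 = 79.86 kmol/h.
Outlet amounts (n = n₀ + Σ ν·ξ):
  H: 222.2 − 1(162.4) = 59.77
  F: 0 + 2(162.4) − 1(79.86) = 245
  D: 0 + 2(79.86) = 159.7

160 kmol/h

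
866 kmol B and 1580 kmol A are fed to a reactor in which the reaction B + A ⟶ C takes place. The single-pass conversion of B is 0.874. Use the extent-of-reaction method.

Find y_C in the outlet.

0.448

B reacted = 0.874 × 866 = 756.9 kmol; ν_B = −1, so ξ = 756.9/1 = 756.9 kmol.
Outlet amounts (n = n₀ + ν ξ):
  B: 866 − 1(756.9) = 109.1
  A: 1580 − 1(756.9) = 823.1
  C: 0 + 1(756.9) = 756.9
Total out = 1689 kmol; y_C = 756.9 / 1689 = 0.4481.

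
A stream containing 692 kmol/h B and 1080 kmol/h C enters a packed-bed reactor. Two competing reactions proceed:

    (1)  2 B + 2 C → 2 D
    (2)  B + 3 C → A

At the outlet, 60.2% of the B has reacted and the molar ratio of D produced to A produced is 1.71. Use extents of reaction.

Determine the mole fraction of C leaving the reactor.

0.34

Conversion of B: B consumed = 0.602 × 692 = 416.6 kmol/h = 2ξ₁ + 1ξ₂.
Selectivity: 2ξ₁ / (1ξ₂) = 1.71 → ξ₁ = 0.855 ξ₂.
Substitute: (2·0.855 + 1) ξ₂ = 416.6 → ξ₂ = 153.7 kmol/h, ξ₁ = 131.4 kmol/h.
Outlet amounts (n = n₀ + Σ ν·ξ):
  B: 692 − 2(131.4) − 1(153.7) = 275.4
  C: 1080 − 2(131.4) − 3(153.7) = 356
  D: 0 + 2(131.4) = 262.9
  A: 0 + 1(153.7) = 153.7
Total out = 1048 kmol/h; y_C = 356 / 1048 = 0.3397.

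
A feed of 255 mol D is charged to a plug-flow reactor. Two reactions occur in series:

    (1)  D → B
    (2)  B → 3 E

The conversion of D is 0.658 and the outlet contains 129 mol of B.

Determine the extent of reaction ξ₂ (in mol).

Conversion of D: D consumed = 1ξ₁ = 0.658 × 255 → ξ₁ = 167.8 mol.
B balance: n_B = 0 + 1ξ₁ − 1ξ₂ = 129 → ξ₂ = (1·167.8 − 129)/1 = 38.79 mol.
Outlet amounts (n = n₀ + Σ ν·ξ):
  D: 255 − 1(167.8) = 87.21
  B: 0 + 1(167.8) − 1(38.79) = 129
  E: 0 + 3(38.79) = 116.4

ξ₂ = 38.8 mol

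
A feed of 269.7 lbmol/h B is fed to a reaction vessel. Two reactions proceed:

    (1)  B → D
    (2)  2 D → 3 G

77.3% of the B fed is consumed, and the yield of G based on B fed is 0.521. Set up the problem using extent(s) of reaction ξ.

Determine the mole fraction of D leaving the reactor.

0.363

Conversion of B: B consumed = 1ξ₁ = 0.773 × 269.7 → ξ₁ = 208.5 lbmol/h.
Yield of G: 3ξ₂ / 269.7 = 0.521 → ξ₂ = 46.84 lbmol/h.
Outlet amounts (n = n₀ + Σ ν·ξ):
  B: 269.7 − 1(208.5) = 61.22
  D: 0 + 1(208.5) − 2(46.84) = 114.8
  G: 0 + 3(46.84) = 140.5
Total out = 316.5 lbmol/h; y_D = 114.8 / 316.5 = 0.3627.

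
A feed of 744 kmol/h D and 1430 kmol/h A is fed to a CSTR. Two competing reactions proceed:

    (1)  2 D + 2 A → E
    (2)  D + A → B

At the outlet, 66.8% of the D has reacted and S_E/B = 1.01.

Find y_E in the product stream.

Conversion of D: D consumed = 0.668 × 744 = 497 kmol/h = 2ξ₁ + 1ξ₂.
Selectivity: 1ξ₁ / (1ξ₂) = 1.01 → ξ₁ = 1.01 ξ₂.
Substitute: (2·1.01 + 1) ξ₂ = 497 → ξ₂ = 164.6 kmol/h, ξ₁ = 166.2 kmol/h.
Outlet amounts (n = n₀ + Σ ν·ξ):
  D: 744 − 2(166.2) − 1(164.6) = 247
  A: 1430 − 2(166.2) − 1(164.6) = 933
  E: 0 + 1(166.2) = 166.2
  B: 0 + 1(164.6) = 164.6
Total out = 1511 kmol/h; y_E = 166.2 / 1511 = 0.11.

0.11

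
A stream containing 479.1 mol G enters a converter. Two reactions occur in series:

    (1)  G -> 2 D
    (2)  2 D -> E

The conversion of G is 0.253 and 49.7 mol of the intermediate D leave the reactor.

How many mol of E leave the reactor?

96.4 mol

Conversion of G: G consumed = 1ξ₁ = 0.253 × 479.1 → ξ₁ = 121.2 mol.
D balance: n_D = 0 + 2ξ₁ − 2ξ₂ = 49.7 → ξ₂ = (2·121.2 − 49.7)/2 = 96.36 mol.
Outlet amounts (n = n₀ + Σ ν·ξ):
  G: 479.1 − 1(121.2) = 357.9
  D: 0 + 2(121.2) − 2(96.36) = 49.7
  E: 0 + 1(96.36) = 96.36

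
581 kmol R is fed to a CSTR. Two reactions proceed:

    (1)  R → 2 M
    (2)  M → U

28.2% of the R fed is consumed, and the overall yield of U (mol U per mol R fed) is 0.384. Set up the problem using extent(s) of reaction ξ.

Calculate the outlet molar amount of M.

Conversion of R: R consumed = 1ξ₁ = 0.282 × 581 → ξ₁ = 163.8 kmol.
Yield of U: 1ξ₂ / 581 = 0.384 → ξ₂ = 223.1 kmol.
Outlet amounts (n = n₀ + Σ ν·ξ):
  R: 581 − 1(163.8) = 417.2
  M: 0 + 2(163.8) − 1(223.1) = 104.6
  U: 0 + 1(223.1) = 223.1

105 kmol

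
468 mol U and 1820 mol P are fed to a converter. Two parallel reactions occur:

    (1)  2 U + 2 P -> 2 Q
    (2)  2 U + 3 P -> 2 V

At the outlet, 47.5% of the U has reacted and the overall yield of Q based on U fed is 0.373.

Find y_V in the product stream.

Yield of Q: 2ξ₁ / 468 = 0.373 → ξ₁ = 87.28 mol.
Conversion of U: 2ξ₁ + 2ξ₂ = 0.475 × 468 = 222.3 → ξ₂ = 23.87 mol.
Outlet amounts (n = n₀ + Σ ν·ξ):
  U: 468 − 2(87.28) − 2(23.87) = 245.7
  P: 1820 − 2(87.28) − 3(23.87) = 1574
  Q: 0 + 2(87.28) = 174.6
  V: 0 + 2(23.87) = 47.74
Total out = 2042 mol; y_V = 47.74 / 2042 = 0.02338.

0.0234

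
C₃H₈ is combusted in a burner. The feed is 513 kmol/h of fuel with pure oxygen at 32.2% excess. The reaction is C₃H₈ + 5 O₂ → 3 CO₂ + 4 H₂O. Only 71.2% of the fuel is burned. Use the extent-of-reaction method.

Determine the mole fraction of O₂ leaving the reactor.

0.366

Stoichiometric O₂ = 5 × 513 = 2565 kmol/h; O₂ fed = 2565 × 1.322 = 3391 kmol/h.
Fuel reacted = 0.712 × 513 → ξ = 365.3 kmol/h.
Outlet (n = n₀ + ν ξ):
  C₃H₈: 513 − 1(365.3) = 147.7
  O₂: 3391 − 5(365.3) = 1565
  CO₂: 0 + 3(365.3) = 1096
  H₂O: 0 + 4(365.3) = 1461
Total out = 4269 kmol/h; y_O₂ = 1565 / 4269 = 0.3665.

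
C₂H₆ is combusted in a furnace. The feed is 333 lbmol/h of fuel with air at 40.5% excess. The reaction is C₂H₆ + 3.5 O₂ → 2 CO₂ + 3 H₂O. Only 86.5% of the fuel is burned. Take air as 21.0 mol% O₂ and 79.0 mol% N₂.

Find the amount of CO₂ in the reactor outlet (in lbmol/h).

576 lbmol/h

Stoichiometric O₂ = 3.5 × 333 = 1166 lbmol/h; O₂ fed = 1166 × 1.405 = 1638 lbmol/h.
N₂ fed = 1638 × 79/21 = 6160 lbmol/h.
Fuel reacted = 0.865 × 333 → ξ = 288 lbmol/h.
Outlet (n = n₀ + ν ξ):
  C₂H₆: 333 − 1(288) = 44.95
  O₂: 1638 − 3.5(288) = 629.4
  N₂: 6160 (inert)
  CO₂: 0 + 2(288) = 576.1
  H₂O: 0 + 3(288) = 864.1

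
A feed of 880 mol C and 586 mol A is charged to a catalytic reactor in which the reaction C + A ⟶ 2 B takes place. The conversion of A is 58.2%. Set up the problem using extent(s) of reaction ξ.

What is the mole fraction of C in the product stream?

0.368

A reacted = 0.582 × 586 = 341.1 mol; ν_A = −1, so ξ = 341.1/1 = 341.1 mol.
Outlet amounts (n = n₀ + ν ξ):
  C: 880 − 1(341.1) = 538.9
  A: 586 − 1(341.1) = 244.9
  B: 0 + 2(341.1) = 682.1
Total out = 1466 mol; y_C = 538.9 / 1466 = 0.3676.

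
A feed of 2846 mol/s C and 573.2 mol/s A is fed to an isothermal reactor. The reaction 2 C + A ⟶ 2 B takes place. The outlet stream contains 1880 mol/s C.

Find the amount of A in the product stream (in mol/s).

For C: n = n₀ − 2ξ → 1880 = 2846 − 2ξ, giving ξ = 483 mol/s.
Outlet amounts (n = n₀ + ν ξ):
  C: 2846 − 2(483) = 1880
  A: 573.2 − 1(483) = 90.2
  B: 0 + 2(483) = 966

90.2 mol/s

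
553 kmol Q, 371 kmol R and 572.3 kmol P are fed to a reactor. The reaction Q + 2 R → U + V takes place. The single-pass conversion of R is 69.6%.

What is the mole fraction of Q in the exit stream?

R reacted = 0.696 × 371 = 258.2 kmol; ν_R = −2, so ξ = 258.2/2 = 129.1 kmol.
Outlet amounts (n = n₀ + ν ξ):
  Q: 553 − 1(129.1) = 423.9
  R: 371 − 2(129.1) = 112.8
  U: 0 + 1(129.1) = 129.1
  V: 0 + 1(129.1) = 129.1
  P: 572.3 (inert)
Total out = 1367 kmol; y_Q = 423.9 / 1367 = 0.31.

0.31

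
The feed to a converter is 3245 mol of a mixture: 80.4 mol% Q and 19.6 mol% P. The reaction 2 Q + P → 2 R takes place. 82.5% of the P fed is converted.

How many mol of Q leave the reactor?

P reacted = 0.825 × 636 = 524.7 mol; ν_P = −1, so ξ = 524.7/1 = 524.7 mol.
Outlet amounts (n = n₀ + ν ξ):
  Q: 2609 − 2(524.7) = 1560
  P: 636 − 1(524.7) = 111.3
  R: 0 + 2(524.7) = 1049

1560 mol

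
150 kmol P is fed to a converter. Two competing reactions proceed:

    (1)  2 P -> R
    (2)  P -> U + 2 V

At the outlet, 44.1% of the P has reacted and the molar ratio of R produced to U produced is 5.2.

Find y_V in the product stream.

Conversion of P: P consumed = 0.441 × 150 = 66.15 kmol = 2ξ₁ + 1ξ₂.
Selectivity: 1ξ₁ / (1ξ₂) = 5.2 → ξ₁ = 5.2 ξ₂.
Substitute: (2·5.2 + 1) ξ₂ = 66.15 → ξ₂ = 5.803 kmol, ξ₁ = 30.17 kmol.
Outlet amounts (n = n₀ + Σ ν·ξ):
  P: 150 − 2(30.17) − 1(5.803) = 83.85
  R: 0 + 1(30.17) = 30.17
  U: 0 + 1(5.803) = 5.803
  V: 0 + 2(5.803) = 11.61
Total out = 131.4 kmol; y_V = 11.61 / 131.4 = 0.0883.

0.0883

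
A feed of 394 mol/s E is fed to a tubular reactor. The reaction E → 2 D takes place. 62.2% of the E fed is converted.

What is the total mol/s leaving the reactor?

E reacted = 0.622 × 394 = 245.1 mol/s; ν_E = −1, so ξ = 245.1/1 = 245.1 mol/s.
Outlet amounts (n = n₀ + ν ξ):
  E: 394 − 1(245.1) = 148.9
  D: 0 + 2(245.1) = 490.1
Total out = 148.9 + 490.1 = 639.1 mol/s.

639 mol/s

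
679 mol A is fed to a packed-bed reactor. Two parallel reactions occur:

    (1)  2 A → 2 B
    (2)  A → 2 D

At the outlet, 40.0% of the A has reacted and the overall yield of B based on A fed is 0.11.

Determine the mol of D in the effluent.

Yield of B: 2ξ₁ / 679 = 0.11 → ξ₁ = 37.34 mol.
Conversion of A: 2ξ₁ + 1ξ₂ = 0.4 × 679 = 271.6 → ξ₂ = 196.9 mol.
Outlet amounts (n = n₀ + Σ ν·ξ):
  A: 679 − 2(37.34) − 1(196.9) = 407.4
  B: 0 + 2(37.34) = 74.69
  D: 0 + 2(196.9) = 393.8

394 mol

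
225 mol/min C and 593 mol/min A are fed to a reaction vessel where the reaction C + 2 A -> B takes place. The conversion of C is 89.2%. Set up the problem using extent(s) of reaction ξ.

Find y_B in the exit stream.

0.482

C reacted = 0.892 × 225 = 200.7 mol/min; ν_C = −1, so ξ = 200.7/1 = 200.7 mol/min.
Outlet amounts (n = n₀ + ν ξ):
  C: 225 − 1(200.7) = 24.3
  A: 593 − 2(200.7) = 191.6
  B: 0 + 1(200.7) = 200.7
Total out = 416.6 mol/min; y_B = 200.7 / 416.6 = 0.4818.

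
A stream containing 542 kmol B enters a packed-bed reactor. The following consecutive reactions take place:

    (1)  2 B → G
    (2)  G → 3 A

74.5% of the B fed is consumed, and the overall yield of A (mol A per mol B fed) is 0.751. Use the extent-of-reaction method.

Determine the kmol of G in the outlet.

66.2 kmol

Conversion of B: B consumed = 2ξ₁ = 0.745 × 542 → ξ₁ = 201.9 kmol.
Yield of A: 3ξ₂ / 542 = 0.751 → ξ₂ = 135.7 kmol.
Outlet amounts (n = n₀ + Σ ν·ξ):
  B: 542 − 2(201.9) = 138.2
  G: 0 + 1(201.9) − 1(135.7) = 66.21
  A: 0 + 3(135.7) = 407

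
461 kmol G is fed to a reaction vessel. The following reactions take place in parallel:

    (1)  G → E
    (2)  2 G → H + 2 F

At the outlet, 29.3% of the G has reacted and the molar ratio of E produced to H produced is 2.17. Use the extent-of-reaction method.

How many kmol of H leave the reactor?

32.4 kmol

Conversion of G: G consumed = 0.293 × 461 = 135.1 kmol = 1ξ₁ + 2ξ₂.
Selectivity: 1ξ₁ / (1ξ₂) = 2.17 → ξ₁ = 2.17 ξ₂.
Substitute: (1·2.17 + 2) ξ₂ = 135.1 → ξ₂ = 32.39 kmol, ξ₁ = 70.29 kmol.
Outlet amounts (n = n₀ + Σ ν·ξ):
  G: 461 − 1(70.29) − 2(32.39) = 325.9
  E: 0 + 1(70.29) = 70.29
  H: 0 + 1(32.39) = 32.39
  F: 0 + 2(32.39) = 64.78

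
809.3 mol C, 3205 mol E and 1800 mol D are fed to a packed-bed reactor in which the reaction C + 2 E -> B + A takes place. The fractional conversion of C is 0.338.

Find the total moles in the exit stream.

C reacted = 0.338 × 809.3 = 273.5 mol; ν_C = −1, so ξ = 273.5/1 = 273.5 mol.
Outlet amounts (n = n₀ + ν ξ):
  C: 809.3 − 1(273.5) = 535.8
  E: 3205 − 2(273.5) = 2658
  B: 0 + 1(273.5) = 273.5
  A: 0 + 1(273.5) = 273.5
  D: 1800 (inert)
Total out = 535.8 + 2658 + 273.5 + 273.5 + 1800 = 5541 mol.

5540 mol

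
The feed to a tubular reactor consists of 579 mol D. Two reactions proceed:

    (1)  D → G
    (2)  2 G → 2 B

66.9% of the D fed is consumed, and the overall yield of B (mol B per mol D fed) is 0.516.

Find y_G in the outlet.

0.153

Conversion of D: D consumed = 1ξ₁ = 0.669 × 579 → ξ₁ = 387.4 mol.
Yield of B: 2ξ₂ / 579 = 0.516 → ξ₂ = 149.4 mol.
Outlet amounts (n = n₀ + Σ ν·ξ):
  D: 579 − 1(387.4) = 191.6
  G: 0 + 1(387.4) − 2(149.4) = 88.59
  B: 0 + 2(149.4) = 298.8
Total out = 579 mol; y_G = 88.59 / 579 = 0.153.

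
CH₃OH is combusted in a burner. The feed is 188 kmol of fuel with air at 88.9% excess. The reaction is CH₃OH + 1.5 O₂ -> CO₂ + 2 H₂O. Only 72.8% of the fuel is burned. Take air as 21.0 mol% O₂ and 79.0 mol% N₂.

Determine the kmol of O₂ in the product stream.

327 kmol

Stoichiometric O₂ = 1.5 × 188 = 282 kmol; O₂ fed = 282 × 1.889 = 532.7 kmol.
N₂ fed = 532.7 × 79/21 = 2004 kmol.
Fuel reacted = 0.728 × 188 → ξ = 136.9 kmol.
Outlet (n = n₀ + ν ξ):
  CH₃OH: 188 − 1(136.9) = 51.14
  O₂: 532.7 − 1.5(136.9) = 327.4
  N₂: 2004 (inert)
  CO₂: 0 + 1(136.9) = 136.9
  H₂O: 0 + 2(136.9) = 273.7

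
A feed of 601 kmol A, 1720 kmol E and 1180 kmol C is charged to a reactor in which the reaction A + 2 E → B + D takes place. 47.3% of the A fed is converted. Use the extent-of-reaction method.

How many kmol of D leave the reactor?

284 kmol

A reacted = 0.473 × 601 = 284.3 kmol; ν_A = −1, so ξ = 284.3/1 = 284.3 kmol.
Outlet amounts (n = n₀ + ν ξ):
  A: 601 − 1(284.3) = 316.7
  E: 1720 − 2(284.3) = 1151
  B: 0 + 1(284.3) = 284.3
  D: 0 + 1(284.3) = 284.3
  C: 1180 (inert)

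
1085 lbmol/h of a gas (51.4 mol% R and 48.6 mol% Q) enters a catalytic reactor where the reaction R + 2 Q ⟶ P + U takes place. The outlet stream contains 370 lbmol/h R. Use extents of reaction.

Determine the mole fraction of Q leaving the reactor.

0.169

For R: n = n₀ − 1ξ → 370 = 557.7 − 1ξ, giving ξ = 187.7 lbmol/h.
Outlet amounts (n = n₀ + ν ξ):
  R: 557.7 − 1(187.7) = 370
  Q: 527.3 − 2(187.7) = 151.9
  P: 0 + 1(187.7) = 187.7
  U: 0 + 1(187.7) = 187.7
Total out = 897.3 lbmol/h; y_Q = 151.9 / 897.3 = 0.1693.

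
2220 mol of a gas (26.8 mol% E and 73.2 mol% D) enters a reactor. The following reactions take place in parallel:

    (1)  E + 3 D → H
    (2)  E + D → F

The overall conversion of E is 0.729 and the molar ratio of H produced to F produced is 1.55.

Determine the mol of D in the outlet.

Conversion of E: E consumed = 0.729 × 595 = 433.7 mol = 1ξ₁ + 1ξ₂.
Selectivity: 1ξ₁ / (1ξ₂) = 1.55 → ξ₁ = 1.55 ξ₂.
Substitute: (1·1.55 + 1) ξ₂ = 433.7 → ξ₂ = 170.1 mol, ξ₁ = 263.6 mol.
Outlet amounts (n = n₀ + Σ ν·ξ):
  E: 595 − 1(263.6) − 1(170.1) = 161.2
  D: 1625 − 3(263.6) − 1(170.1) = 664
  H: 0 + 1(263.6) = 263.6
  F: 0 + 1(170.1) = 170.1

664 mol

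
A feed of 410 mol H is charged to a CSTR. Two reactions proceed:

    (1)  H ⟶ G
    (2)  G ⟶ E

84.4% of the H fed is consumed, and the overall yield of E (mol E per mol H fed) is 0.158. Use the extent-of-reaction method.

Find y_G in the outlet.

Conversion of H: H consumed = 1ξ₁ = 0.844 × 410 → ξ₁ = 346 mol.
Yield of E: 1ξ₂ / 410 = 0.158 → ξ₂ = 64.78 mol.
Outlet amounts (n = n₀ + Σ ν·ξ):
  H: 410 − 1(346) = 63.96
  G: 0 + 1(346) − 1(64.78) = 281.3
  E: 0 + 1(64.78) = 64.78
Total out = 410 mol; y_G = 281.3 / 410 = 0.686.

0.686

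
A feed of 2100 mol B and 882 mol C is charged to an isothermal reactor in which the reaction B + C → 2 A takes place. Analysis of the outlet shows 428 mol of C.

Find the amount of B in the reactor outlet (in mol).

For C: n = n₀ − 1ξ → 428 = 882 − 1ξ, giving ξ = 454 mol.
Outlet amounts (n = n₀ + ν ξ):
  B: 2100 − 1(454) = 1646
  C: 882 − 1(454) = 428
  A: 0 + 2(454) = 908

1650 mol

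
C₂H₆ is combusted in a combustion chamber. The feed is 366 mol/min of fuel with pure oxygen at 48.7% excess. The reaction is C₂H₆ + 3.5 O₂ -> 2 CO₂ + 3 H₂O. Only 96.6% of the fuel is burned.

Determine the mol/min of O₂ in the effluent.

667 mol/min

Stoichiometric O₂ = 3.5 × 366 = 1281 mol/min; O₂ fed = 1281 × 1.487 = 1905 mol/min.
Fuel reacted = 0.966 × 366 → ξ = 353.6 mol/min.
Outlet (n = n₀ + ν ξ):
  C₂H₆: 366 − 1(353.6) = 12.44
  O₂: 1905 − 3.5(353.6) = 667.4
  CO₂: 0 + 2(353.6) = 707.1
  H₂O: 0 + 3(353.6) = 1061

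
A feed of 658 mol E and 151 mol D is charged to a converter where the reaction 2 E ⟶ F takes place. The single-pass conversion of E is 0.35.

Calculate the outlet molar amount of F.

E reacted = 0.35 × 658 = 230.3 mol; ν_E = −2, so ξ = 230.3/2 = 115.1 mol.
Outlet amounts (n = n₀ + ν ξ):
  E: 658 − 2(115.1) = 427.7
  F: 0 + 1(115.1) = 115.1
  D: 151 (inert)

115 mol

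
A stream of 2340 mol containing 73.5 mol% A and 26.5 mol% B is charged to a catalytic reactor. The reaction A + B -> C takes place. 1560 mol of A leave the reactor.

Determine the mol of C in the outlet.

160 mol

For A: n = n₀ − 1ξ → 1560 = 1720 − 1ξ, giving ξ = 159.9 mol.
Outlet amounts (n = n₀ + ν ξ):
  A: 1720 − 1(159.9) = 1560
  B: 620.1 − 1(159.9) = 460.2
  C: 0 + 1(159.9) = 159.9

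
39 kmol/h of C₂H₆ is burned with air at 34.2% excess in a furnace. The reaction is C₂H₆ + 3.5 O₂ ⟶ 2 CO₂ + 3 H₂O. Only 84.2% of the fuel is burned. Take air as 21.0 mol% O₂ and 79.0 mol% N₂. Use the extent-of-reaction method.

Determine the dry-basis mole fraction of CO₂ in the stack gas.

Stoichiometric O₂ = 3.5 × 39 = 136.5 kmol/h; O₂ fed = 136.5 × 1.342 = 183.2 kmol/h.
N₂ fed = 183.2 × 79/21 = 689.1 kmol/h.
Fuel reacted = 0.842 × 39 → ξ = 32.84 kmol/h.
Outlet (n = n₀ + ν ξ):
  C₂H₆: 39 − 1(32.84) = 6.162
  O₂: 183.2 − 3.5(32.84) = 68.25
  N₂: 689.1 (inert)
  CO₂: 0 + 2(32.84) = 65.68
  H₂O: 0 + 3(32.84) = 98.51
Dry total = 829.2 kmol/h; y_CO₂ (dry) = 65.68 / 829.2 = 0.0792.

0.0792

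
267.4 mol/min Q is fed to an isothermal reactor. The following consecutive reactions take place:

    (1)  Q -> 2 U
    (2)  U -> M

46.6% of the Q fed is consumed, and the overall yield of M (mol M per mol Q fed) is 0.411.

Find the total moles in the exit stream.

Conversion of Q: Q consumed = 1ξ₁ = 0.466 × 267.4 → ξ₁ = 124.6 mol/min.
Yield of M: 1ξ₂ / 267.4 = 0.411 → ξ₂ = 109.9 mol/min.
Outlet amounts (n = n₀ + Σ ν·ξ):
  Q: 267.4 − 1(124.6) = 142.8
  U: 0 + 2(124.6) − 1(109.9) = 139.3
  M: 0 + 1(109.9) = 109.9
Total out = 142.8 + 139.3 + 109.9 = 392 mol/min.

392 mol/min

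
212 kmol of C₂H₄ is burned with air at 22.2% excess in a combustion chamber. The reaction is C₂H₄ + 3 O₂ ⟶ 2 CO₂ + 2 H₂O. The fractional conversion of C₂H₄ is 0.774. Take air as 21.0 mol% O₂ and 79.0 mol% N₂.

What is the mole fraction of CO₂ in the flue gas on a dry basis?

Stoichiometric O₂ = 3 × 212 = 636 kmol; O₂ fed = 636 × 1.222 = 777.2 kmol.
N₂ fed = 777.2 × 79/21 = 2924 kmol.
Fuel reacted = 0.774 × 212 → ξ = 164.1 kmol.
Outlet (n = n₀ + ν ξ):
  C₂H₄: 212 − 1(164.1) = 47.91
  O₂: 777.2 − 3(164.1) = 284.9
  N₂: 2924 (inert)
  CO₂: 0 + 2(164.1) = 328.2
  H₂O: 0 + 2(164.1) = 328.2
Dry total = 3585 kmol; y_CO₂ (dry) = 328.2 / 3585 = 0.09155.

0.0915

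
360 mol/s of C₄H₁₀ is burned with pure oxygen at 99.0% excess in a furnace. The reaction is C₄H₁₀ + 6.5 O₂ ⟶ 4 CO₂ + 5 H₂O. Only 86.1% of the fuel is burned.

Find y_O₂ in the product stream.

Stoichiometric O₂ = 6.5 × 360 = 2340 mol/s; O₂ fed = 2340 × 1.990 = 4657 mol/s.
Fuel reacted = 0.861 × 360 → ξ = 310 mol/s.
Outlet (n = n₀ + ν ξ):
  C₄H₁₀: 360 − 1(310) = 50.04
  O₂: 4657 − 6.5(310) = 2642
  CO₂: 0 + 4(310) = 1240
  H₂O: 0 + 5(310) = 1550
Total out = 5482 mol/s; y_O₂ = 2642 / 5482 = 0.482.

0.482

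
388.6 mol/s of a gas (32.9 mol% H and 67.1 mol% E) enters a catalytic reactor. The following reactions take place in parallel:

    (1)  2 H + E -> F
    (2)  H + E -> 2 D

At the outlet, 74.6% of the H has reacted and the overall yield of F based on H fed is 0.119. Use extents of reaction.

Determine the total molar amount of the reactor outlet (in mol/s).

Yield of F: 1ξ₁ / 127.8 = 0.119 → ξ₁ = 15.21 mol/s.
Conversion of H: 2ξ₁ + 1ξ₂ = 0.746 × 127.8 = 95.38 → ξ₂ = 64.95 mol/s.
Outlet amounts (n = n₀ + Σ ν·ξ):
  H: 127.8 − 2(15.21) − 1(64.95) = 32.47
  E: 260.8 − 1(15.21) − 1(64.95) = 180.6
  F: 0 + 1(15.21) = 15.21
  D: 0 + 2(64.95) = 129.9
Total out = 32.47 + 180.6 + 15.21 + 129.9 = 358.2 mol/s.

358 mol/s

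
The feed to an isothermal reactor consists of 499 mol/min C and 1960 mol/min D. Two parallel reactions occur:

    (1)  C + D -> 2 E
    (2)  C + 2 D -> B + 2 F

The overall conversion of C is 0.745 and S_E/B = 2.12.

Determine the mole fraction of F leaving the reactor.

0.147

Conversion of C: C consumed = 0.745 × 499 = 371.8 mol/min = 1ξ₁ + 1ξ₂.
Selectivity: 2ξ₁ / (1ξ₂) = 2.12 → ξ₁ = 1.06 ξ₂.
Substitute: (1·1.06 + 1) ξ₂ = 371.8 → ξ₂ = 180.5 mol/min, ξ₁ = 191.3 mol/min.
Outlet amounts (n = n₀ + Σ ν·ξ):
  C: 499 − 1(191.3) − 1(180.5) = 127.2
  D: 1960 − 1(191.3) − 2(180.5) = 1408
  E: 0 + 2(191.3) = 382.6
  B: 0 + 1(180.5) = 180.5
  F: 0 + 2(180.5) = 360.9
Total out = 2459 mol/min; y_F = 360.9 / 2459 = 0.1468.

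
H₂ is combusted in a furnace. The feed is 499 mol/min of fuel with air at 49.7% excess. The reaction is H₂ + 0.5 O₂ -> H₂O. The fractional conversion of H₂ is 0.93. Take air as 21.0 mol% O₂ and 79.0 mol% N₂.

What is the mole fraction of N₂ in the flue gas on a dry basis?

Stoichiometric O₂ = 0.5 × 499 = 249.5 mol/min; O₂ fed = 249.5 × 1.497 = 373.5 mol/min.
N₂ fed = 373.5 × 79/21 = 1405 mol/min.
Fuel reacted = 0.93 × 499 → ξ = 464.1 mol/min.
Outlet (n = n₀ + ν ξ):
  H₂: 499 − 1(464.1) = 34.93
  O₂: 373.5 − 0.5(464.1) = 141.5
  N₂: 1405 (inert)
  H₂O: 0 + 1(464.1) = 464.1
Dry total = 1581 mol/min; y_N₂ (dry) = 1405 / 1581 = 0.8885.

0.888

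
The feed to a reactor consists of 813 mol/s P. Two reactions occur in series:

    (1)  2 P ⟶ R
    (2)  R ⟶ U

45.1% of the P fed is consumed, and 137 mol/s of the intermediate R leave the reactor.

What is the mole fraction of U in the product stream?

Conversion of P: P consumed = 2ξ₁ = 0.451 × 813 → ξ₁ = 183.3 mol/s.
R balance: n_R = 0 + 1ξ₁ − 1ξ₂ = 137 → ξ₂ = (1·183.3 − 137)/1 = 46.33 mol/s.
Outlet amounts (n = n₀ + Σ ν·ξ):
  P: 813 − 2(183.3) = 446.3
  R: 0 + 1(183.3) − 1(46.33) = 137
  U: 0 + 1(46.33) = 46.33
Total out = 629.7 mol/s; y_U = 46.33 / 629.7 = 0.07358.

0.0736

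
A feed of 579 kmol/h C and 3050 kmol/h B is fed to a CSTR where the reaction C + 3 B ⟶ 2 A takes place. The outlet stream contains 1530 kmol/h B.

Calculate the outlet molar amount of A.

1010 kmol/h

For B: n = n₀ − 3ξ → 1530 = 3050 − 3ξ, giving ξ = 506.7 kmol/h.
Outlet amounts (n = n₀ + ν ξ):
  C: 579 − 1(506.7) = 72.33
  B: 3050 − 3(506.7) = 1530
  A: 0 + 2(506.7) = 1013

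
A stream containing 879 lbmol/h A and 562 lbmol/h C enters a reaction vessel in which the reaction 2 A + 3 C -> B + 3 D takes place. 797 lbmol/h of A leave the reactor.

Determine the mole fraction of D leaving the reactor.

0.0879

For A: n = n₀ − 2ξ → 797 = 879 − 2ξ, giving ξ = 41 lbmol/h.
Outlet amounts (n = n₀ + ν ξ):
  A: 879 − 2(41) = 797
  C: 562 − 3(41) = 439
  B: 0 + 1(41) = 41
  D: 0 + 3(41) = 123
Total out = 1400 lbmol/h; y_D = 123 / 1400 = 0.08786.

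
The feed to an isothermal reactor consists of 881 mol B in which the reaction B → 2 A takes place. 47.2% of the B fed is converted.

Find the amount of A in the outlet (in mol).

B reacted = 0.472 × 881 = 415.8 mol; ν_B = −1, so ξ = 415.8/1 = 415.8 mol.
Outlet amounts (n = n₀ + ν ξ):
  B: 881 − 1(415.8) = 465.2
  A: 0 + 2(415.8) = 831.7

832 mol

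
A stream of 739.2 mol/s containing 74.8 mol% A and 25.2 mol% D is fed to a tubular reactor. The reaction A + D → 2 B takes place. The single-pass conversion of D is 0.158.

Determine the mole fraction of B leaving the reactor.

0.0796

D reacted = 0.158 × 186.3 = 29.43 mol/s; ν_D = −1, so ξ = 29.43/1 = 29.43 mol/s.
Outlet amounts (n = n₀ + ν ξ):
  A: 552.9 − 1(29.43) = 523.5
  D: 186.3 − 1(29.43) = 156.8
  B: 0 + 2(29.43) = 58.86
Total out = 739.2 mol/s; y_B = 58.86 / 739.2 = 0.07963.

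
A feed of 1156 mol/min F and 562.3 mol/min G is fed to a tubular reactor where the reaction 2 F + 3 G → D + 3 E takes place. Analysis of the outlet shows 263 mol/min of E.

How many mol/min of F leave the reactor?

For E: n = n₀ + 3ξ → 263 = 0 + 3ξ, giving ξ = 87.67 mol/min.
Outlet amounts (n = n₀ + ν ξ):
  F: 1156 − 2(87.67) = 980.7
  G: 562.3 − 3(87.67) = 299.3
  D: 0 + 1(87.67) = 87.67
  E: 0 + 3(87.67) = 263

981 mol/min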